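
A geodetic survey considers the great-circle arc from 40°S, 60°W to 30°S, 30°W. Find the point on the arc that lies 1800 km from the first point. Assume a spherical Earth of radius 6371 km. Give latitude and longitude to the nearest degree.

The haversine formula gives a central angle δ ≈ 0.460 rad (26.4°) between the endpoints. The total great-circle distance is δ·R ≈ 0.460 × 6371 ≈ 2932 km, so the target fraction is f = 1800/2932 ≈ 0.614.
Interpolate at f ≈ 0.614 with slerp weights a = sin((1−f)δ)/sin δ ≈ 0.398, b = sin(fδ)/sin δ ≈ 0.628.
p = a·p₁ + b·p₂ ≈ (0.623, -0.536, -0.570); φ = arcsin(p_z) ≈ -34.73°, λ = atan2(p_y, p_x) ≈ -40.69°.

≈ 35°S, 41°W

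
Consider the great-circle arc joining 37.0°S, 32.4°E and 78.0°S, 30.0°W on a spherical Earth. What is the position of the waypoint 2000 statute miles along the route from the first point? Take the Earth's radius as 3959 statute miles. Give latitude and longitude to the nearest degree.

The haversine formula gives a central angle δ ≈ 0.843 rad (48.3°) between the endpoints. The total great-circle distance is δ·R ≈ 0.843 × 3959 ≈ 3335 mi, so the target fraction is f = 2000/3335 ≈ 0.600.
Interpolate at f ≈ 0.600 with slerp weights a = sin((1−f)δ)/sin δ ≈ 0.443, b = sin(fδ)/sin δ ≈ 0.648.
p = a·p₁ + b·p₂ ≈ (0.416, 0.122, -0.901); φ = arcsin(p_z) ≈ -64.31°, λ = atan2(p_y, p_x) ≈ 16.40°.

≈ 64°S, 16°E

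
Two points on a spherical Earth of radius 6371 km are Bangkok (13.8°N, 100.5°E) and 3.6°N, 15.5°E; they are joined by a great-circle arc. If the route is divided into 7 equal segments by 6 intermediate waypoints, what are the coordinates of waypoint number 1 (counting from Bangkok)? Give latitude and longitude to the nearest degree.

Convert each endpoint to a unit vector on the sphere (x = cos φ cos λ, y = cos φ sin λ, z = sin φ).
The central angle between the endpoints is δ = arccos(p₁·p₂) ≈ 1.471 rad (84.3°).
Interpolate at f = 1/7 with slerp weights a = sin((1−f)δ)/sin δ ≈ 0.957, b = sin(fδ)/sin δ ≈ 0.210.
p = a·p₁ + b·p₂ ≈ (0.032, 0.970, 0.241); φ = arcsin(p_z) ≈ 13.97°, λ = atan2(p_y, p_x) ≈ 88.10°.

≈ 14°N, 88°E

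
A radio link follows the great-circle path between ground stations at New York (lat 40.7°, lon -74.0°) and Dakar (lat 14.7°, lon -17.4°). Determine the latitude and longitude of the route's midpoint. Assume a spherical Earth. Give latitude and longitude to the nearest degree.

Convert each endpoint to a unit vector on the sphere (x = cos φ cos λ, y = cos φ sin λ, z = sin φ).
The central angle between the endpoints is δ = arccos(p₁·p₂) ≈ 0.965 rad (55.3°).
Interpolate at f = 1/2 with slerp weights a = sin((1−f)δ)/sin δ ≈ 0.564, b = sin(fδ)/sin δ ≈ 0.564.
p = a·p₁ + b·p₂ ≈ (0.639, -0.575, 0.511); φ = arcsin(p_z) ≈ 30.75°, λ = atan2(p_y, p_x) ≈ -41.97°.

≈ lat 31°, lon -42°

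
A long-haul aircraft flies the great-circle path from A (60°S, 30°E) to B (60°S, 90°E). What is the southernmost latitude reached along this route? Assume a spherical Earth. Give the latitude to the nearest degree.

The great circle lies in the plane with unit normal n̂ = (p₁ × p₂)/|p₁ × p₂|.
Here n̂_z ≈ +0.447; the vertex latitude is φ_max = arccos|n̂_z| ≈ 63.4°.

≈ 63°S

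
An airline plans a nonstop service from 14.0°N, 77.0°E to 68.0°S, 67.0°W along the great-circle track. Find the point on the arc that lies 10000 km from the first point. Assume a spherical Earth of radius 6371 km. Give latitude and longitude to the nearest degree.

≈ 70°S, 29°E

Convert each endpoint to a unit vector on the sphere (x = cos φ cos λ, y = cos φ sin λ, z = sin φ).
The central angle between the endpoints is δ = arccos(p₁·p₂) ≈ 2.116 rad (121.2°). The total great-circle distance is δ·R ≈ 2.116 × 6371 ≈ 13479 km, so the target fraction is f = 10000/13479 ≈ 0.742.
Interpolate at f ≈ 0.742 with slerp weights a = sin((1−f)δ)/sin δ ≈ 0.607, b = sin(fδ)/sin δ ≈ 1.169.
p = a·p₁ + b·p₂ ≈ (0.304, 0.171, -0.937); φ = arcsin(p_z) ≈ -69.60°, λ = atan2(p_y, p_x) ≈ 29.38°.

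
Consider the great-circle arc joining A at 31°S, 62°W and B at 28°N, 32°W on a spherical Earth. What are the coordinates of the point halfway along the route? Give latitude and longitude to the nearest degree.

Convert each endpoint to a unit vector on the sphere (x = cos φ cos λ, y = cos φ sin λ, z = sin φ).
The central angle between the endpoints is δ = arccos(p₁·p₂) ≈ 1.144 rad (65.6°).
Interpolate at f = 1/2 with slerp weights a = sin((1−f)δ)/sin δ ≈ 0.595, b = sin(fδ)/sin δ ≈ 0.595.
p = a·p₁ + b·p₂ ≈ (0.685, -0.728, -0.027); φ = arcsin(p_z) ≈ -1.55°, λ = atan2(p_y, p_x) ≈ -46.77°.

≈ 2°S, 47°W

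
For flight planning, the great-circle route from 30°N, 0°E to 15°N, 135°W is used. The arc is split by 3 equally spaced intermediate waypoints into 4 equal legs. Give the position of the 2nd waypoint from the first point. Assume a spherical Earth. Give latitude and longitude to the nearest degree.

From cos δ = sin φ₁ sin φ₂ + cos φ₁ cos φ₂ cos Δλ, the central angle is δ ≈ 2.051 rad (117.5°).
Interpolate at f = 2/4 with slerp weights a = sin((1−f)δ)/sin δ ≈ 0.964, b = sin(fδ)/sin δ ≈ 0.964.
p = a·p₁ + b·p₂ ≈ (0.176, -0.659, 0.732); φ = arcsin(p_z) ≈ 47.02°, λ = atan2(p_y, p_x) ≈ -75.00°.

≈ 47°N, 75°W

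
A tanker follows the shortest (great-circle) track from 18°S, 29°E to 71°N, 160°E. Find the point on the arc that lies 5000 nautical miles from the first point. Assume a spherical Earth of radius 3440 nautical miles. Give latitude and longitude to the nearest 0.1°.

≈ 60.4°N, 63.7°E

Convert each endpoint to a unit vector on the sphere (x = cos φ cos λ, y = cos φ sin λ, z = sin φ).
The central angle between the endpoints is δ = arccos(p₁·p₂) ≈ 2.089 rad (119.7°). The total great-circle distance is δ·R ≈ 2.089 × 3440 ≈ 7186 nmi, so the target fraction is f = 5000/7186 ≈ 0.696.
Interpolate at f ≈ 0.696 with slerp weights a = sin((1−f)δ)/sin δ ≈ 0.683, b = sin(fδ)/sin δ ≈ 1.143.
p = a·p₁ + b·p₂ ≈ (0.219, 0.442, 0.870); φ = arcsin(p_z) ≈ 60.43°, λ = atan2(p_y, p_x) ≈ 63.70°.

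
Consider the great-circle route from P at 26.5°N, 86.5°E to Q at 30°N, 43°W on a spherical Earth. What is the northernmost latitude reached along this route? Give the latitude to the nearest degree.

The great circle lies in the plane with unit normal n̂ = (p₁ × p₂)/|p₁ × p₂|.
Here n̂_z ≈ -0.621; the vertex latitude is φ_max = arccos|n̂_z| ≈ 51.6°.

≈ 52°N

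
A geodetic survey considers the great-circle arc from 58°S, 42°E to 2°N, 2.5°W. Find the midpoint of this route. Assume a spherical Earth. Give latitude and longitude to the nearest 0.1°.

Convert each endpoint to a unit vector on the sphere (x = cos φ cos λ, y = cos φ sin λ, z = sin φ).
The central angle between the endpoints is δ = arccos(p₁·p₂) ≈ 1.215 rad (69.6°).
Interpolate at f = 1/2 with slerp weights a = sin((1−f)δ)/sin δ ≈ 0.609, b = sin(fδ)/sin δ ≈ 0.609.
p = a·p₁ + b·p₂ ≈ (0.848, 0.189, -0.495); φ = arcsin(p_z) ≈ -29.68°, λ = atan2(p_y, p_x) ≈ 12.59°.

≈ 29.7°S, 12.6°E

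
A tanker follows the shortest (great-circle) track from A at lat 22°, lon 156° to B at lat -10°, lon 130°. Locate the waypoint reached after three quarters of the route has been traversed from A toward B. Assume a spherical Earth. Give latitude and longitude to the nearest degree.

≈ lat -2°, lon 136°

Convert each endpoint to a unit vector on the sphere (x = cos φ cos λ, y = cos φ sin λ, z = sin φ).
The central angle between the endpoints is δ = arccos(p₁·p₂) ≈ 0.714 rad (40.9°).
Interpolate at f = 3/4 with slerp weights a = sin((1−f)δ)/sin δ ≈ 0.271, b = sin(fδ)/sin δ ≈ 0.779.
p = a·p₁ + b·p₂ ≈ (-0.723, 0.690, -0.034); φ = arcsin(p_z) ≈ -1.93°, λ = atan2(p_y, p_x) ≈ 136.33°.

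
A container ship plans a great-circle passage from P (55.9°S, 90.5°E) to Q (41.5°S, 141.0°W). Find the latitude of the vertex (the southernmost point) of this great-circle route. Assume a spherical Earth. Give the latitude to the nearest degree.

The great circle lies in the plane with unit normal n̂ = (p₁ × p₂)/|p₁ × p₂|.
Here n̂_z ≈ +0.343; the vertex latitude is φ_max = arccos|n̂_z| ≈ 69.9°.

≈ 70°S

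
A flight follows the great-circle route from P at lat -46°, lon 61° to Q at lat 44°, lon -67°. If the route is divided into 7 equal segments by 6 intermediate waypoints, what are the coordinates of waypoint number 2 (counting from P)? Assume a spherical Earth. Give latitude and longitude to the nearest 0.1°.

The haversine formula gives a central angle δ ≈ 2.510 rad (143.8°) between the endpoints.
Interpolate at f = 2/7 with slerp weights a = sin((1−f)δ)/sin δ ≈ 1.653, b = sin(fδ)/sin δ ≈ 1.114.
p = a·p₁ + b·p₂ ≈ (0.870, 0.267, -0.415); φ = arcsin(p_z) ≈ -24.53°, λ = atan2(p_y, p_x) ≈ 17.04°.

≈ lat -24.5°, lon 17.0°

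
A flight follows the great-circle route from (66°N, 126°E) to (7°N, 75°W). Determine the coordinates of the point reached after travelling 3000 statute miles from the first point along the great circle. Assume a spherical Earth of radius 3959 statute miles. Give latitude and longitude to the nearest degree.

Write both endpoints as unit vectors p₁, p₂ with components (cos φ cos λ, cos φ sin λ, sin φ).
The central angle between the endpoints is δ = arccos(p₁·p₂) ≈ 1.840 rad (105.4°). The total great-circle distance is δ·R ≈ 1.840 × 3959 ≈ 7283 mi, so the target fraction is f = 3000/7283 ≈ 0.412.
Interpolate at f ≈ 0.412 with slerp weights a = sin((1−f)δ)/sin δ ≈ 0.916, b = sin(fδ)/sin δ ≈ 0.713.
p = a·p₁ + b·p₂ ≈ (-0.036, -0.382, 0.923); φ = arcsin(p_z) ≈ 67.43°, λ = atan2(p_y, p_x) ≈ -95.35°.

≈ (67°N, 95°W)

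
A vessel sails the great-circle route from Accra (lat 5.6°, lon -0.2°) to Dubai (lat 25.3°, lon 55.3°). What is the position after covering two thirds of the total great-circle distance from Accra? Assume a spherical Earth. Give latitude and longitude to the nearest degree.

≈ lat 21°, lon 35°

From cos δ = sin φ₁ sin φ₂ + cos φ₁ cos φ₂ cos Δλ, the central angle is δ ≈ 0.987 rad (56.5°).
Interpolate at f = 2/3 with slerp weights a = sin((1−f)δ)/sin δ ≈ 0.387, b = sin(fδ)/sin δ ≈ 0.733.
p = a·p₁ + b·p₂ ≈ (0.763, 0.543, 0.351); φ = arcsin(p_z) ≈ 20.55°, λ = atan2(p_y, p_x) ≈ 35.47°.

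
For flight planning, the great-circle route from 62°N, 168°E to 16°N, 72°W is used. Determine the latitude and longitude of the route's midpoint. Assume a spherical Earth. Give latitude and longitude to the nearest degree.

≈ 54°N, 101°W

The haversine formula gives a central angle δ ≈ 1.553 rad (89.0°) between the endpoints.
Interpolate at f = 1/2 with slerp weights a = sin((1−f)δ)/sin δ ≈ 0.701, b = sin(fδ)/sin δ ≈ 0.701.
p = a·p₁ + b·p₂ ≈ (-0.114, -0.572, 0.812); φ = arcsin(p_z) ≈ 54.30°, λ = atan2(p_y, p_x) ≈ -101.23°.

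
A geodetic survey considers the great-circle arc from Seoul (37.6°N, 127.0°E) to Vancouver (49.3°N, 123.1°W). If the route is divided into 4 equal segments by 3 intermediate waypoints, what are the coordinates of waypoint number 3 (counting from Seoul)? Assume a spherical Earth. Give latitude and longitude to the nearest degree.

≈ (58°N, 151°W)

Convert each endpoint to a unit vector on the sphere (x = cos φ cos λ, y = cos φ sin λ, z = sin φ).
The central angle between the endpoints is δ = arccos(p₁·p₂) ≈ 1.280 rad (73.3°).
Interpolate at f = 3/4 with slerp weights a = sin((1−f)δ)/sin δ ≈ 0.328, b = sin(fδ)/sin δ ≈ 0.855.
p = a·p₁ + b·p₂ ≈ (-0.461, -0.259, 0.849); φ = arcsin(p_z) ≈ 58.06°, λ = atan2(p_y, p_x) ≈ -150.64°.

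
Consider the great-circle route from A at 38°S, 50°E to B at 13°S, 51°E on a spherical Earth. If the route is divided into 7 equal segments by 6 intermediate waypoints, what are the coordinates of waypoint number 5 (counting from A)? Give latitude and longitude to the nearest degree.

≈ 20°S, 51°E

Write both endpoints as unit vectors p₁, p₂ with components (cos φ cos λ, cos φ sin λ, sin φ).
The central angle between the endpoints is δ = arccos(p₁·p₂) ≈ 0.437 rad (25.0°).
Interpolate at f = 5/7 with slerp weights a = sin((1−f)δ)/sin δ ≈ 0.294, b = sin(fδ)/sin δ ≈ 0.726.
p = a·p₁ + b·p₂ ≈ (0.594, 0.727, -0.344); φ = arcsin(p_z) ≈ -20.14°, λ = atan2(p_y, p_x) ≈ 50.75°.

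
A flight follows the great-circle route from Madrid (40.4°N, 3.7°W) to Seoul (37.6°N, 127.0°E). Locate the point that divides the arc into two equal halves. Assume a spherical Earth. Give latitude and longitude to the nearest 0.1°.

Write both endpoints as unit vectors p₁, p₂ with components (cos φ cos λ, cos φ sin λ, sin φ).
The central angle between the endpoints is δ = arccos(p₁·p₂) ≈ 1.569 rad (89.9°).
Interpolate at f = 1/2 with slerp weights a = sin((1−f)δ)/sin δ ≈ 0.706, b = sin(fδ)/sin δ ≈ 0.706.
p = a·p₁ + b·p₂ ≈ (0.200, 0.412, 0.889); φ = arcsin(p_z) ≈ 62.73°, λ = atan2(p_y, p_x) ≈ 64.12°.

≈ 62.7°N, 64.1°E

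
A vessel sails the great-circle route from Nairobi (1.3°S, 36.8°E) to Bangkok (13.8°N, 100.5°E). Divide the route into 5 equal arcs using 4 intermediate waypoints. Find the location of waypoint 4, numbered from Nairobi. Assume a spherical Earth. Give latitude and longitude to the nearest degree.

Write both endpoints as unit vectors p₁, p₂ with components (cos φ cos λ, cos φ sin λ, sin φ).
The central angle between the endpoints is δ = arccos(p₁·p₂) ≈ 1.132 rad (64.9°).
Interpolate at f = 4/5 with slerp weights a = sin((1−f)δ)/sin δ ≈ 0.248, b = sin(fδ)/sin δ ≈ 0.869.
p = a·p₁ + b·p₂ ≈ (0.045, 0.978, 0.202); φ = arcsin(p_z) ≈ 11.64°, λ = atan2(p_y, p_x) ≈ 87.38°.

≈ 12°N, 87°E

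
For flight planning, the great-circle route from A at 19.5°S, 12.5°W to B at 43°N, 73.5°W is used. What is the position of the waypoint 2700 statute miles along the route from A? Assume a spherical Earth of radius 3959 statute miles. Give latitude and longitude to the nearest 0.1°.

Write both endpoints as unit vectors p₁, p₂ with components (cos φ cos λ, cos φ sin λ, sin φ).
The central angle between the endpoints is δ = arccos(p₁·p₂) ≈ 1.464 rad (83.9°). The total great-circle distance is δ·R ≈ 1.464 × 3959 ≈ 5796 mi, so the target fraction is f = 2700/5796 ≈ 0.466.
Interpolate at f ≈ 0.466 with slerp weights a = sin((1−f)δ)/sin δ ≈ 0.709, b = sin(fδ)/sin δ ≈ 0.634.
p = a·p₁ + b·p₂ ≈ (0.784, -0.589, 0.196); φ = arcsin(p_z) ≈ 11.29°, λ = atan2(p_y, p_x) ≈ -36.93°.

≈ 11.3°N, 36.9°W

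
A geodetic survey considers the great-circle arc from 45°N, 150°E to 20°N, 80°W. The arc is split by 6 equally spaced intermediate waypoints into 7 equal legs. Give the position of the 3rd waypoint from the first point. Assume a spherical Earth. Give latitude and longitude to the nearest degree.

≈ 58°N, 140°W

From cos δ = sin φ₁ sin φ₂ + cos φ₁ cos φ₂ cos Δλ, the central angle is δ ≈ 1.757 rad (100.7°).
Interpolate at f = 3/7 with slerp weights a = sin((1−f)δ)/sin δ ≈ 0.859, b = sin(fδ)/sin δ ≈ 0.696.
p = a·p₁ + b·p₂ ≈ (-0.412, -0.340, 0.845); φ = arcsin(p_z) ≈ 57.68°, λ = atan2(p_y, p_x) ≈ -140.44°.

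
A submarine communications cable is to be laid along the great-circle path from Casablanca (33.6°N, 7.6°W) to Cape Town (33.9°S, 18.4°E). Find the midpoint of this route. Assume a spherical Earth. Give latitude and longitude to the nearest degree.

Write both endpoints as unit vectors p₁, p₂ with components (cos φ cos λ, cos φ sin λ, sin φ).
The central angle between the endpoints is δ = arccos(p₁·p₂) ≈ 1.253 rad (71.8°).
Interpolate at f = 1/2 with slerp weights a = sin((1−f)δ)/sin δ ≈ 0.617, b = sin(fδ)/sin δ ≈ 0.617.
p = a·p₁ + b·p₂ ≈ (0.996, 0.094, -0.003); φ = arcsin(p_z) ≈ -0.15°, λ = atan2(p_y, p_x) ≈ 5.38°.

≈ (0°N, 5°E)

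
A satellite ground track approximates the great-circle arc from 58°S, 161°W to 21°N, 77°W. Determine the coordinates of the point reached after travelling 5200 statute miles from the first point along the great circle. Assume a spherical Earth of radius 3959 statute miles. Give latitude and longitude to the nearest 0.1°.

≈ 4.1°S, 92.5°W

The haversine formula gives a central angle δ ≈ 1.826 rad (104.6°) between the endpoints. The total great-circle distance is δ·R ≈ 1.826 × 3959 ≈ 7228 mi, so the target fraction is f = 5200/7228 ≈ 0.719.
Interpolate at f ≈ 0.719 with slerp weights a = sin((1−f)δ)/sin δ ≈ 0.507, b = sin(fδ)/sin δ ≈ 0.999.
p = a·p₁ + b·p₂ ≈ (-0.044, -0.996, -0.071); φ = arcsin(p_z) ≈ -4.10°, λ = atan2(p_y, p_x) ≈ -92.52°.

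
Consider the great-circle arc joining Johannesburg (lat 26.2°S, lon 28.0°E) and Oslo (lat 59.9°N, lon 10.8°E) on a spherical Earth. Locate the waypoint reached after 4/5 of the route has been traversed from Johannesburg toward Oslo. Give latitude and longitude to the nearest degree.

Convert each endpoint to a unit vector on the sphere (x = cos φ cos λ, y = cos φ sin λ, z = sin φ).
The central angle between the endpoints is δ = arccos(p₁·p₂) ≈ 1.523 rad (87.3°).
Interpolate at f = 4/5 with slerp weights a = sin((1−f)δ)/sin δ ≈ 0.300, b = sin(fδ)/sin δ ≈ 0.940.
p = a·p₁ + b·p₂ ≈ (0.701, 0.215, 0.680); φ = arcsin(p_z) ≈ 42.87°, λ = atan2(p_y, p_x) ≈ 17.04°.

≈ lat 43°N, lon 17°E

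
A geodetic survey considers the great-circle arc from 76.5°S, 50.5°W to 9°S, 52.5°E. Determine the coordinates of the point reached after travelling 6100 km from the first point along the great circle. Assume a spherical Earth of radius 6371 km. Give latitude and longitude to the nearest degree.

Write both endpoints as unit vectors p₁, p₂ with components (cos φ cos λ, cos φ sin λ, sin φ).
The central angle between the endpoints is δ = arccos(p₁·p₂) ≈ 1.470 rad (84.2°). The total great-circle distance is δ·R ≈ 1.470 × 6371 ≈ 9368 km, so the target fraction is f = 6100/9368 ≈ 0.651.
Interpolate at f ≈ 0.651 with slerp weights a = sin((1−f)δ)/sin δ ≈ 0.493, b = sin(fδ)/sin δ ≈ 0.822.
p = a·p₁ + b·p₂ ≈ (0.567, 0.555, -0.608); φ = arcsin(p_z) ≈ -37.46°, λ = atan2(p_y, p_x) ≈ 44.38°.

≈ 37°S, 44°E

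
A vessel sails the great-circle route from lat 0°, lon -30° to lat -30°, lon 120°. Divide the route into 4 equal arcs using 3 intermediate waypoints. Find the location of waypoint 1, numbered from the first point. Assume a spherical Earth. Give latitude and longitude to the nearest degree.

From cos δ = sin φ₁ sin φ₂ + cos φ₁ cos φ₂ cos Δλ, the central angle is δ ≈ 2.419 rad (138.6°).
Interpolate at f = 1/4 with slerp weights a = sin((1−f)δ)/sin δ ≈ 1.467, b = sin(fδ)/sin δ ≈ 0.860.
p = a·p₁ + b·p₂ ≈ (0.899, -0.089, -0.430); φ = arcsin(p_z) ≈ -25.45°, λ = atan2(p_y, p_x) ≈ -5.66°.

≈ lat -25°, lon -6°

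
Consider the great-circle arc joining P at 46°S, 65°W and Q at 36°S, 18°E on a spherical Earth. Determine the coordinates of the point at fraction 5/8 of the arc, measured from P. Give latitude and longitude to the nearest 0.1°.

Write both endpoints as unit vectors p₁, p₂ with components (cos φ cos λ, cos φ sin λ, sin φ).
The central angle between the endpoints is δ = arccos(p₁·p₂) ≈ 1.057 rad (60.6°).
Interpolate at f = 5/8 with slerp weights a = sin((1−f)δ)/sin δ ≈ 0.443, b = sin(fδ)/sin δ ≈ 0.705.
p = a·p₁ + b·p₂ ≈ (0.672, -0.103, -0.733); φ = arcsin(p_z) ≈ -47.15°, λ = atan2(p_y, p_x) ≈ -8.71°.

≈ 47.1°S, 8.7°W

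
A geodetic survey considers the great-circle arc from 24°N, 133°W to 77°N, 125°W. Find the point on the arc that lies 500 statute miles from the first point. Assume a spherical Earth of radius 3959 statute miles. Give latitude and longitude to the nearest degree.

Convert each endpoint to a unit vector on the sphere (x = cos φ cos λ, y = cos φ sin λ, z = sin φ).
The central angle between the endpoints is δ = arccos(p₁·p₂) ≈ 0.928 rad (53.1°). The total great-circle distance is δ·R ≈ 0.928 × 3959 ≈ 3672 mi, so the target fraction is f = 500/3672 ≈ 0.136.
Interpolate at f ≈ 0.136 with slerp weights a = sin((1−f)δ)/sin δ ≈ 0.898, b = sin(fδ)/sin δ ≈ 0.157.
p = a·p₁ + b·p₂ ≈ (-0.580, -0.629, 0.518); φ = arcsin(p_z) ≈ 31.23°, λ = atan2(p_y, p_x) ≈ -132.67°.

≈ 31°N, 133°W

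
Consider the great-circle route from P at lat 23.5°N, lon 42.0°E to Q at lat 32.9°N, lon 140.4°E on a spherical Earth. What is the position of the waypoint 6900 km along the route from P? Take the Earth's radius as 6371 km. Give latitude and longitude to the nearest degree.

≈ lat 39°N, lon 114°E

Convert each endpoint to a unit vector on the sphere (x = cos φ cos λ, y = cos φ sin λ, z = sin φ).
The central angle between the endpoints is δ = arccos(p₁·p₂) ≈ 1.466 rad (84.0°). The total great-circle distance is δ·R ≈ 1.466 × 6371 ≈ 9343 km, so the target fraction is f = 6900/9343 ≈ 0.739.
Interpolate at f ≈ 0.739 with slerp weights a = sin((1−f)δ)/sin δ ≈ 0.376, b = sin(fδ)/sin δ ≈ 0.888.
p = a·p₁ + b·p₂ ≈ (-0.318, 0.706, 0.632); φ = arcsin(p_z) ≈ 39.23°, λ = atan2(p_y, p_x) ≈ 114.26°.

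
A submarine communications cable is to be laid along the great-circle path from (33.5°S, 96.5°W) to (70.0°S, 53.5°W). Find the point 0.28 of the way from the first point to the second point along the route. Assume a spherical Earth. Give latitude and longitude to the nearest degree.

Convert each endpoint to a unit vector on the sphere (x = cos φ cos λ, y = cos φ sin λ, z = sin φ).
The central angle between the endpoints is δ = arccos(p₁·p₂) ≈ 0.757 rad (43.3°).
Interpolate at f = 0.28 with slerp weights a = sin((1−f)δ)/sin δ ≈ 0.755, b = sin(fδ)/sin δ ≈ 0.306.
p = a·p₁ + b·p₂ ≈ (-0.009, -0.710, -0.704); φ = arcsin(p_z) ≈ -44.79°, λ = atan2(p_y, p_x) ≈ -90.72°.

≈ (45°S, 91°W)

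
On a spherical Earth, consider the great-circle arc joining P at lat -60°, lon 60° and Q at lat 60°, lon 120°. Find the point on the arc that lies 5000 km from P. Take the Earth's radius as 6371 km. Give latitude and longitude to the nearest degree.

Write both endpoints as unit vectors p₁, p₂ with components (cos φ cos λ, cos φ sin λ, sin φ).
The central angle between the endpoints is δ = arccos(p₁·p₂) ≈ 2.246 rad (128.7°). The total great-circle distance is δ·R ≈ 2.246 × 6371 ≈ 14309 km, so the target fraction is f = 5000/14309 ≈ 0.349.
Interpolate at f ≈ 0.349 with slerp weights a = sin((1−f)δ)/sin δ ≈ 1.273, b = sin(fδ)/sin δ ≈ 0.905.
p = a·p₁ + b·p₂ ≈ (0.092, 0.943, -0.319); φ = arcsin(p_z) ≈ -18.59°, λ = atan2(p_y, p_x) ≈ 84.43°.

≈ lat -19°, lon 84°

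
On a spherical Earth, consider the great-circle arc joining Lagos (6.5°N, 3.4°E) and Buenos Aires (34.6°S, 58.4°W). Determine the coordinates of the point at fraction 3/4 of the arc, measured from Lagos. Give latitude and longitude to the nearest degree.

The haversine formula gives a central angle δ ≈ 1.243 rad (71.2°) between the endpoints.
Interpolate at f = 3/4 with slerp weights a = sin((1−f)δ)/sin δ ≈ 0.323, b = sin(fδ)/sin δ ≈ 0.848.
p = a·p₁ + b·p₂ ≈ (0.686, -0.576, -0.445); φ = arcsin(p_z) ≈ -26.42°, λ = atan2(p_y, p_x) ≈ -39.99°.

≈ 26°S, 40°W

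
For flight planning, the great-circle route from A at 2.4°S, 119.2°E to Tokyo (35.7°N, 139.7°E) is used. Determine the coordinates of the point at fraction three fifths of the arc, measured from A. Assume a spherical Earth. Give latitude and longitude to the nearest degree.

Convert each endpoint to a unit vector on the sphere (x = cos φ cos λ, y = cos φ sin λ, z = sin φ).
The central angle between the endpoints is δ = arccos(p₁·p₂) ≈ 0.744 rad (42.6°).
Interpolate at f = 3/5 with slerp weights a = sin((1−f)δ)/sin δ ≈ 0.433, b = sin(fδ)/sin δ ≈ 0.638.
p = a·p₁ + b·p₂ ≈ (-0.606, 0.712, 0.354); φ = arcsin(p_z) ≈ 20.72°, λ = atan2(p_y, p_x) ≈ 130.38°.

≈ 21°N, 130°E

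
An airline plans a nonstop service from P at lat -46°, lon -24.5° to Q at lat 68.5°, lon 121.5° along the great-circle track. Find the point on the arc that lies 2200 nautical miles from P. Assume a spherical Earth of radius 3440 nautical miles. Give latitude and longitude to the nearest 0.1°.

≈ lat -11.7°, lon -9.2°

The haversine formula gives a central angle δ ≈ 2.647 rad (151.7°) between the endpoints. The total great-circle distance is δ·R ≈ 2.647 × 3440 ≈ 9107 nmi, so the target fraction is f = 2200/9107 ≈ 0.242.
Interpolate at f ≈ 0.242 with slerp weights a = sin((1−f)δ)/sin δ ≈ 1.910, b = sin(fδ)/sin δ ≈ 1.258.
p = a·p₁ + b·p₂ ≈ (0.966, -0.157, -0.203); φ = arcsin(p_z) ≈ -11.73°, λ = atan2(p_y, p_x) ≈ -9.23°.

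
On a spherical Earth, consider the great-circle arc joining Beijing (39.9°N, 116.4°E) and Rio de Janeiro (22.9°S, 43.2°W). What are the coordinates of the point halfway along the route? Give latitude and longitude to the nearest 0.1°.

≈ 37.0°N, 9.7°E

The haversine formula gives a central angle δ ≈ 2.719 rad (155.8°) between the endpoints.
Interpolate at f = 1/2 with slerp weights a = sin((1−f)δ)/sin δ ≈ 2.383, b = sin(fδ)/sin δ ≈ 2.383.
p = a·p₁ + b·p₂ ≈ (0.787, 0.135, 0.601); φ = arcsin(p_z) ≈ 36.97°, λ = atan2(p_y, p_x) ≈ 9.71°.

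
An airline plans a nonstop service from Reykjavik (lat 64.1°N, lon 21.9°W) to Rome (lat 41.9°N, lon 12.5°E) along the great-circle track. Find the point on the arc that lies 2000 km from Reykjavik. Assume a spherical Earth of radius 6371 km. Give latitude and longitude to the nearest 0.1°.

From cos δ = sin φ₁ sin φ₂ + cos φ₁ cos φ₂ cos Δλ, the central angle is δ ≈ 0.518 rad (29.7°). The total great-circle distance is δ·R ≈ 0.518 × 6371 ≈ 3298 km, so the target fraction is f = 2000/3298 ≈ 0.607.
Interpolate at f ≈ 0.607 with slerp weights a = sin((1−f)δ)/sin δ ≈ 0.409, b = sin(fδ)/sin δ ≈ 0.624.
p = a·p₁ + b·p₂ ≈ (0.619, 0.034, 0.785); φ = arcsin(p_z) ≈ 51.68°, λ = atan2(p_y, p_x) ≈ 3.14°.

≈ lat 51.7°N, lon 3.1°E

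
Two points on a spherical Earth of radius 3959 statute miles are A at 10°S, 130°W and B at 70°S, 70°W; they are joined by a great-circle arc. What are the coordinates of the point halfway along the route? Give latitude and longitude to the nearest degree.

Convert each endpoint to a unit vector on the sphere (x = cos φ cos λ, y = cos φ sin λ, z = sin φ).
The central angle between the endpoints is δ = arccos(p₁·p₂) ≈ 1.233 rad (70.6°).
Interpolate at f = 1/2 with slerp weights a = sin((1−f)δ)/sin δ ≈ 0.613, b = sin(fδ)/sin δ ≈ 0.613.
p = a·p₁ + b·p₂ ≈ (-0.316, -0.659, -0.682); φ = arcsin(p_z) ≈ -43.02°, λ = atan2(p_y, p_x) ≈ -115.63°.

≈ 43°S, 116°W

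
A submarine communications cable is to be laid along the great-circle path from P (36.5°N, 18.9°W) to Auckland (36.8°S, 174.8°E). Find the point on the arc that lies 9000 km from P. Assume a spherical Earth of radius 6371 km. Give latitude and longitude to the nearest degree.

≈ (1°N, 98°W)

Write both endpoints as unit vectors p₁, p₂ with components (cos φ cos λ, cos φ sin λ, sin φ).
The central angle between the endpoints is δ = arccos(p₁·p₂) ≈ 2.950 rad (169.0°). The total great-circle distance is δ·R ≈ 2.950 × 6371 ≈ 18793 km, so the target fraction is f = 9000/18793 ≈ 0.479.
Interpolate at f ≈ 0.479 with slerp weights a = sin((1−f)δ)/sin δ ≈ 5.244, b = sin(fδ)/sin δ ≈ 5.182.
p = a·p₁ + b·p₂ ≈ (-0.144, -0.989, 0.015); φ = arcsin(p_z) ≈ 0.88°, λ = atan2(p_y, p_x) ≈ -98.27°.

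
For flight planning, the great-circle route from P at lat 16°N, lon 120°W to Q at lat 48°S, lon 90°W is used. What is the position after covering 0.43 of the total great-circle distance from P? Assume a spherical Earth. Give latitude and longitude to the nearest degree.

≈ lat 12°S, lon 110°W

The haversine formula gives a central angle δ ≈ 1.211 rad (69.4°) between the endpoints.
Interpolate at f = 0.43 with slerp weights a = sin((1−f)δ)/sin δ ≈ 0.680, b = sin(fδ)/sin δ ≈ 0.532.
p = a·p₁ + b·p₂ ≈ (-0.327, -0.922, -0.207); φ = arcsin(p_z) ≈ -11.98°, λ = atan2(p_y, p_x) ≈ -109.53°.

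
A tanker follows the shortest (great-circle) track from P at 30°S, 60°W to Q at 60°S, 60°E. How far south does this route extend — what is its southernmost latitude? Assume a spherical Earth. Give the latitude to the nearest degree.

The great circle lies in the plane with unit normal n̂ = (p₁ × p₂)/|p₁ × p₂|.
Here n̂_z ≈ +0.384; the vertex latitude is φ_max = arccos|n̂_z| ≈ 67.4°.

≈ 67°S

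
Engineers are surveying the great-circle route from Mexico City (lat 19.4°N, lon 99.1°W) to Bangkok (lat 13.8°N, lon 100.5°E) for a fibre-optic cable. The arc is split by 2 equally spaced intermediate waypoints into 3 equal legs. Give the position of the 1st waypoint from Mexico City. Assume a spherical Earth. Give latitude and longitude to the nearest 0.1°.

≈ lat 54.6°N, lon 140.7°W

Convert each endpoint to a unit vector on the sphere (x = cos φ cos λ, y = cos φ sin λ, z = sin φ).
The central angle between the endpoints is δ = arccos(p₁·p₂) ≈ 2.471 rad (141.6°).
Interpolate at f = 1/3 with slerp weights a = sin((1−f)δ)/sin δ ≈ 1.605, b = sin(fδ)/sin δ ≈ 1.181.
p = a·p₁ + b·p₂ ≈ (-0.449, -0.367, 0.815); φ = arcsin(p_z) ≈ 54.58°, λ = atan2(p_y, p_x) ≈ -140.70°.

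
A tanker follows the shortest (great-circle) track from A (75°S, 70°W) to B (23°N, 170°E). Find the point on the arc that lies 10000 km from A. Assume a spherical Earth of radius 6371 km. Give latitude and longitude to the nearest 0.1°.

The haversine formula gives a central angle δ ≈ 2.090 rad (119.8°) between the endpoints. The total great-circle distance is δ·R ≈ 2.090 × 6371 ≈ 13318 km, so the target fraction is f = 10000/13318 ≈ 0.751.
Interpolate at f ≈ 0.751 with slerp weights a = sin((1−f)δ)/sin δ ≈ 0.573, b = sin(fδ)/sin δ ≈ 1.152.
p = a·p₁ + b·p₂ ≈ (-0.994, 0.045, -0.104); φ = arcsin(p_z) ≈ -5.94°, λ = atan2(p_y, p_x) ≈ 177.42°.

≈ (5.9°S, 177.4°E)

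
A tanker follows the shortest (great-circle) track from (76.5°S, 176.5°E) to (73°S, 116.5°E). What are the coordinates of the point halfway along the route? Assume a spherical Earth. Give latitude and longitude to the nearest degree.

Write both endpoints as unit vectors p₁, p₂ with components (cos φ cos λ, cos φ sin λ, sin φ).
The central angle between the endpoints is δ = arccos(p₁·p₂) ≈ 0.269 rad (15.4°).
Interpolate at f = 1/2 with slerp weights a = sin((1−f)δ)/sin δ ≈ 0.505, b = sin(fδ)/sin δ ≈ 0.505.
p = a·p₁ + b·p₂ ≈ (-0.183, 0.139, -0.973); φ = arcsin(p_z) ≈ -76.69°, λ = atan2(p_y, p_x) ≈ 142.80°.

≈ (77°S, 143°E)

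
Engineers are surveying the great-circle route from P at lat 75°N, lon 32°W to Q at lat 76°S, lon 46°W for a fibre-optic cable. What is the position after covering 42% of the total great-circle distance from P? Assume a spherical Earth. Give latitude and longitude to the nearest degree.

Convert each endpoint to a unit vector on the sphere (x = cos φ cos λ, y = cos φ sin λ, z = sin φ).
The central angle between the endpoints is δ = arccos(p₁·p₂) ≈ 2.639 rad (151.2°).
Interpolate at f = 0.42 with slerp weights a = sin((1−f)δ)/sin δ ≈ 2.075, b = sin(fδ)/sin δ ≈ 1.859.
p = a·p₁ + b·p₂ ≈ (0.768, -0.608, 0.201); φ = arcsin(p_z) ≈ 11.59°, λ = atan2(p_y, p_x) ≈ -38.38°.

≈ lat 12°N, lon 38°W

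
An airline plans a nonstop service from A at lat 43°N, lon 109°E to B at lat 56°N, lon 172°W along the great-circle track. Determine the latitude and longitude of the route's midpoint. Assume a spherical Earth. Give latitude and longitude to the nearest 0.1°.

≈ lat 56.5°N, lon 142.2°E

Write both endpoints as unit vectors p₁, p₂ with components (cos φ cos λ, cos φ sin λ, sin φ).
The central angle between the endpoints is δ = arccos(p₁·p₂) ≈ 0.872 rad (50.0°).
Interpolate at f = 1/2 with slerp weights a = sin((1−f)δ)/sin δ ≈ 0.552, b = sin(fδ)/sin δ ≈ 0.552.
p = a·p₁ + b·p₂ ≈ (-0.437, 0.338, 0.833); φ = arcsin(p_z) ≈ 56.46°, λ = atan2(p_y, p_x) ≈ 142.22°.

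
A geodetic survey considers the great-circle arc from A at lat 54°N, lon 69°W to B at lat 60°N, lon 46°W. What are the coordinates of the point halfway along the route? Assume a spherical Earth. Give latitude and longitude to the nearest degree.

Write both endpoints as unit vectors p₁, p₂ with components (cos φ cos λ, cos φ sin λ, sin φ).
The central angle between the endpoints is δ = arccos(p₁·p₂) ≈ 0.241 rad (13.8°).
Interpolate at f = 1/2 with slerp weights a = sin((1−f)δ)/sin δ ≈ 0.504, b = sin(fδ)/sin δ ≈ 0.504.
p = a·p₁ + b·p₂ ≈ (0.281, -0.458, 0.844); φ = arcsin(p_z) ≈ 57.53°, λ = atan2(p_y, p_x) ≈ -58.44°.

≈ lat 58°N, lon 58°W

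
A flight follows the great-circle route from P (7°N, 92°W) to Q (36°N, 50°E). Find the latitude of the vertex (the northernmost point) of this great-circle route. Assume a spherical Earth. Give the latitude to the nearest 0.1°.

The great circle lies in the plane with unit normal n̂ = (p₁ × p₂)/|p₁ × p₂|.
Here n̂_z ≈ +0.597; the vertex latitude is φ_max = arccos|n̂_z| ≈ 53.3°.

≈ 53.3°N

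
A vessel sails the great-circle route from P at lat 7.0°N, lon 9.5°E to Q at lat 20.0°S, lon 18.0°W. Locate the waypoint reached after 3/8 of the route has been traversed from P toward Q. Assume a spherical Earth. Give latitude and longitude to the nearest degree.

From cos δ = sin φ₁ sin φ₂ + cos φ₁ cos φ₂ cos Δλ, the central angle is δ ≈ 0.667 rad (38.2°).
Interpolate at f = 3/8 with slerp weights a = sin((1−f)δ)/sin δ ≈ 0.655, b = sin(fδ)/sin δ ≈ 0.400.
p = a·p₁ + b·p₂ ≈ (0.998, -0.009, -0.057); φ = arcsin(p_z) ≈ -3.27°, λ = atan2(p_y, p_x) ≈ -0.51°.

≈ lat 3°S, lon 1°W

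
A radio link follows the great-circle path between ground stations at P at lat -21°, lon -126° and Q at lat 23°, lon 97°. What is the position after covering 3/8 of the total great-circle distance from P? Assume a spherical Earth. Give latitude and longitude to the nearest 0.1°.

≈ lat -4.3°, lon -177.4°

From cos δ = sin φ₁ sin φ₂ + cos φ₁ cos φ₂ cos Δλ, the central angle is δ ≈ 2.447 rad (140.2°).
Interpolate at f = 3/8 with slerp weights a = sin((1−f)δ)/sin δ ≈ 1.562, b = sin(fδ)/sin δ ≈ 1.241.
p = a·p₁ + b·p₂ ≈ (-0.996, -0.045, -0.075); φ = arcsin(p_z) ≈ -4.28°, λ = atan2(p_y, p_x) ≈ -177.40°.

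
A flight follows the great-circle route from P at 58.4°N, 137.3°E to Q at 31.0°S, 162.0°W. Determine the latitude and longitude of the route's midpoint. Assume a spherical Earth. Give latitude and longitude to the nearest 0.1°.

Convert each endpoint to a unit vector on the sphere (x = cos φ cos λ, y = cos φ sin λ, z = sin φ).
The central angle between the endpoints is δ = arccos(p₁·p₂) ≈ 1.791 rad (102.6°).
Interpolate at f = 1/2 with slerp weights a = sin((1−f)δ)/sin δ ≈ 0.800, b = sin(fδ)/sin δ ≈ 0.800.
p = a·p₁ + b·p₂ ≈ (-0.960, 0.072, 0.269); φ = arcsin(p_z) ≈ 15.63°, λ = atan2(p_y, p_x) ≈ 175.69°.

≈ 15.6°N, 175.7°E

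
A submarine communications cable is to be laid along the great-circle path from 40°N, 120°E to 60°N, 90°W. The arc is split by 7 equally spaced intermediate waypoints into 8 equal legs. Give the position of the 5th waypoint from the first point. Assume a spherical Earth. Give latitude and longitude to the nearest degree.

≈ 79°N, 164°W

The haversine formula gives a central angle δ ≈ 1.344 rad (77.0°) between the endpoints.
Interpolate at f = 5/8 with slerp weights a = sin((1−f)δ)/sin δ ≈ 0.496, b = sin(fδ)/sin δ ≈ 0.764.
p = a·p₁ + b·p₂ ≈ (-0.190, -0.053, 0.980); φ = arcsin(p_z) ≈ 78.63°, λ = atan2(p_y, p_x) ≈ -164.31°.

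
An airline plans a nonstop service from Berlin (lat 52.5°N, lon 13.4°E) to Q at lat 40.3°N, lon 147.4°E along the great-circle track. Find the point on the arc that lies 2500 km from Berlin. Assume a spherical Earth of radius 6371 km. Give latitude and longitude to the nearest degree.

Write both endpoints as unit vectors p₁, p₂ with components (cos φ cos λ, cos φ sin λ, sin φ).
The central angle between the endpoints is δ = arccos(p₁·p₂) ≈ 1.379 rad (79.0°). The total great-circle distance is δ·R ≈ 1.379 × 6371 ≈ 8786 km, so the target fraction is f = 2500/8786 ≈ 0.285.
Interpolate at f ≈ 0.285 with slerp weights a = sin((1−f)δ)/sin δ ≈ 0.850, b = sin(fδ)/sin δ ≈ 0.390.
p = a·p₁ + b·p₂ ≈ (0.253, 0.280, 0.926); φ = arcsin(p_z) ≈ 67.84°, λ = atan2(p_y, p_x) ≈ 47.90°.

≈ lat 68°N, lon 48°E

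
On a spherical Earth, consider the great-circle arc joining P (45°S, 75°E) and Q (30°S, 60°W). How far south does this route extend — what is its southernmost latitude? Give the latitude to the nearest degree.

The great circle lies in the plane with unit normal n̂ = (p₁ × p₂)/|p₁ × p₂|.
Here n̂_z ≈ -0.434; the vertex latitude is φ_max = arccos|n̂_z| ≈ 64.3°.
Check via Clairaut: cos φ_max = |cos φ₁| · sin C = cos(45.0°)·sin(142.1°) ≈ 0.434, again giving ≈ 64.3°.

≈ 64°S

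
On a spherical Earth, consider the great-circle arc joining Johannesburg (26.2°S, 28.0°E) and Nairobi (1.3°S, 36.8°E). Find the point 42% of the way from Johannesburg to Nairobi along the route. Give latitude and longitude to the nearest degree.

≈ 16°S, 32°E

Write both endpoints as unit vectors p₁, p₂ with components (cos φ cos λ, cos φ sin λ, sin φ).
The central angle between the endpoints is δ = arccos(p₁·p₂) ≈ 0.459 rad (26.3°).
Interpolate at f = 0.42 with slerp weights a = sin((1−f)δ)/sin δ ≈ 0.594, b = sin(fδ)/sin δ ≈ 0.432.
p = a·p₁ + b·p₂ ≈ (0.817, 0.509, -0.272); φ = arcsin(p_z) ≈ -15.78°, λ = atan2(p_y, p_x) ≈ 31.94°.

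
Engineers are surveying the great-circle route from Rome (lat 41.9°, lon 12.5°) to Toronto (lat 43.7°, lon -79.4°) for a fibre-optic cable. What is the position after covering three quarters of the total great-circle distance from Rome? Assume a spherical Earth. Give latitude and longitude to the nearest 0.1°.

≈ lat 50.8°, lon -58.3°

Convert each endpoint to a unit vector on the sphere (x = cos φ cos λ, y = cos φ sin λ, z = sin φ).
The central angle between the endpoints is δ = arccos(p₁·p₂) ≈ 1.111 rad (63.7°).
Interpolate at f = 3/4 with slerp weights a = sin((1−f)δ)/sin δ ≈ 0.306, b = sin(fδ)/sin δ ≈ 0.826.
p = a·p₁ + b·p₂ ≈ (0.332, -0.538, 0.775); φ = arcsin(p_z) ≈ 50.80°, λ = atan2(p_y, p_x) ≈ -58.29°.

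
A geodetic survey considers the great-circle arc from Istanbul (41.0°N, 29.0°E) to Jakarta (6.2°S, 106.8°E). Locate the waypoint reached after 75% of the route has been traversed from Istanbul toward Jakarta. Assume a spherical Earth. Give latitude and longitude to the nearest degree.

≈ 8°N, 91°E

Convert each endpoint to a unit vector on the sphere (x = cos φ cos λ, y = cos φ sin λ, z = sin φ).
The central angle between the endpoints is δ = arccos(p₁·p₂) ≈ 1.483 rad (85.0°).
Interpolate at f = 0.75 with slerp weights a = sin((1−f)δ)/sin δ ≈ 0.364, b = sin(fδ)/sin δ ≈ 0.900.
p = a·p₁ + b·p₂ ≈ (-0.019, 0.990, 0.141); φ = arcsin(p_z) ≈ 8.13°, λ = atan2(p_y, p_x) ≈ 91.07°.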